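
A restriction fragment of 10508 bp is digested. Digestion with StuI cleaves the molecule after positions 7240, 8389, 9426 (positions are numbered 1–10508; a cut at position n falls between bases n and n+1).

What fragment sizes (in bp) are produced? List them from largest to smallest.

7240, 1149, 1082, 1037 bp

Linear molecule, 3 cuts → 4 fragments:
  7240 − 0 = 7240 bp
  8389 − 7240 = 1149 bp
  9426 − 8389 = 1037 bp
  10508 − 9426 = 1082 bp
Sorted largest to smallest: 7240, 1149, 1082, 1037 bp.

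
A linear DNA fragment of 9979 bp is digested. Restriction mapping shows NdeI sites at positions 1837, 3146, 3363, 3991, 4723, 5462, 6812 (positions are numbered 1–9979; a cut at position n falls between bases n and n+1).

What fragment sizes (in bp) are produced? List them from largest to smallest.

3167, 1837, 1350, 1309, 739, 732, 628, 217 bp

Linear molecule, 7 cuts → 8 fragments:
  1837 − 0 = 1837 bp
  3146 − 1837 = 1309 bp
  3363 − 3146 = 217 bp
  3991 − 3363 = 628 bp
  4723 − 3991 = 732 bp
  5462 − 4723 = 739 bp
  6812 − 5462 = 1350 bp
  9979 − 6812 = 3167 bp
Sorted largest to smallest: 3167, 1837, 1350, 1309, 739, 732, 628, 217 bp.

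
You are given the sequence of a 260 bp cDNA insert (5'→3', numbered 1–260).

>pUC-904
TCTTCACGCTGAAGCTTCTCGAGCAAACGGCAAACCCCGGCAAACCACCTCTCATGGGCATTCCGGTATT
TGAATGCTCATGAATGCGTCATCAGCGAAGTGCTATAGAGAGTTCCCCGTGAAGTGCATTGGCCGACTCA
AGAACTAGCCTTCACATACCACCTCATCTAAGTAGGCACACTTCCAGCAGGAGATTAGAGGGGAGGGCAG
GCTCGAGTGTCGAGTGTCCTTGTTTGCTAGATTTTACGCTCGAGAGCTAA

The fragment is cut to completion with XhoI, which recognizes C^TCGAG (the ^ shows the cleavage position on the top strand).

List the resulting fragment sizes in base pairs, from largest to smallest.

XhoI sites (CTCGAG) start at positions 18, 212, 249.
XhoI cuts after the first base of each site, so after positions 18, 212, 249.
Linear molecule, 3 cuts → 4 fragments:
  1–18 → 18 bp
  19–212 → 194 bp
  213–249 → 37 bp
  250–260 → 11 bp
Sorted largest to smallest: 194, 37, 18, 11 bp.

194, 37, 18, 11 bp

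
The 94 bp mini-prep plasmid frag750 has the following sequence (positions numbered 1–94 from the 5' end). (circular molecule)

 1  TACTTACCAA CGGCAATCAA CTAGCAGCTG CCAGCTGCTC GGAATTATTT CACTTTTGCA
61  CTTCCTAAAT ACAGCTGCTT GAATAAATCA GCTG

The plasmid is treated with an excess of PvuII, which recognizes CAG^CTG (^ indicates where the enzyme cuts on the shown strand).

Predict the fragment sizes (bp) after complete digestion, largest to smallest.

40, 30, 17, 7 bp

PvuII sites (CAGCTG) start at positions 25, 32, 72, 89.
PvuII cuts after base 3 of each site, so after positions 27, 34, 74, 91.
Circular molecule, 4 cuts → 4 fragments:
  28–34 → 7 bp
  35–74 → 40 bp
  75–91 → 17 bp
  92–94 then 1–27 → 3 + 27 = 30 bp
Sorted largest to smallest: 40, 30, 17, 7 bp.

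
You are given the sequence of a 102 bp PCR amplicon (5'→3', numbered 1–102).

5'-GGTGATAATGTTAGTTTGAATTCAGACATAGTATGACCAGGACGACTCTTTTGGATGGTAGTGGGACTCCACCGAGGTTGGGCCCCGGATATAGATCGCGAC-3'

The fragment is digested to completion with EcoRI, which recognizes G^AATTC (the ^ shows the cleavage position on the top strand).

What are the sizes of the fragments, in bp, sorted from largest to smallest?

84, 18 bp

The EcoRI site (GAATTC) starts at position 18.
EcoRI cuts after the first base of each site, so after position 18.
Linear molecule, 1 cut → 2 fragments:
  1–18 → 18 bp
  19–102 → 84 bp
Sorted largest to smallest: 84, 18 bp.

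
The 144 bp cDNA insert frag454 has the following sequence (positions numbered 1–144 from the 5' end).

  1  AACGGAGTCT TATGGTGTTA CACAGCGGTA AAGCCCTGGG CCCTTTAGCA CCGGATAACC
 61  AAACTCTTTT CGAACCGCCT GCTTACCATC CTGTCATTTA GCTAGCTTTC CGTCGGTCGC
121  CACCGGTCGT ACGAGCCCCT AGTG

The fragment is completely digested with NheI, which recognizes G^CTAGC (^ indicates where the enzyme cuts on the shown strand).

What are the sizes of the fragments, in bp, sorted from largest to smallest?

The NheI site (GCTAGC) starts at position 101.
NheI cuts after the first base of each site, so after position 101.
Linear molecule, 1 cut → 2 fragments:
  1–101 → 101 bp
  102–144 → 43 bp
Sorted largest to smallest: 101, 43 bp.

101, 43 bp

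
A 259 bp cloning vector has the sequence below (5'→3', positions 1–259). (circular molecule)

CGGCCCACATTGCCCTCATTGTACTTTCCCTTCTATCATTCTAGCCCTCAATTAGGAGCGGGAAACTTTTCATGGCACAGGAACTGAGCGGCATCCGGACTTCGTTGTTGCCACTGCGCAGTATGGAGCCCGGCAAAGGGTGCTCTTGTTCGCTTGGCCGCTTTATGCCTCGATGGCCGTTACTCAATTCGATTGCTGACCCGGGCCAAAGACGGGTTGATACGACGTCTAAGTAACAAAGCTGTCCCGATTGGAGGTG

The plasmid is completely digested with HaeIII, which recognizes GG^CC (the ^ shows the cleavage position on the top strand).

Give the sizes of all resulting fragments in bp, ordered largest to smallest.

154, 57, 29, 19 bp

HaeIII sites (GGCC) start at positions 2, 156, 175, 204.
HaeIII cuts after base 2 of each site, so after positions 3, 157, 176, 205.
Circular molecule, 4 cuts → 4 fragments:
  4–157 → 154 bp
  158–176 → 19 bp
  177–205 → 29 bp
  206–259 then 1–3 → 54 + 3 = 57 bp
Sorted largest to smallest: 154, 57, 29, 19 bp.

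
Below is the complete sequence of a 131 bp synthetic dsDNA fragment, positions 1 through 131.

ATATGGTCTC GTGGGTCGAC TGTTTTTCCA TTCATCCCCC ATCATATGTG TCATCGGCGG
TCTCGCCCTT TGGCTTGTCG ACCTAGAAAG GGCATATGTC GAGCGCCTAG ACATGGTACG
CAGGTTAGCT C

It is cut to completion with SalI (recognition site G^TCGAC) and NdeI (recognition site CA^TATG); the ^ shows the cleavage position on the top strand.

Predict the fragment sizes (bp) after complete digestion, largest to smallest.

37, 33, 29, 17, 15 bp

SalI sites (GTCGAC) start at positions 15, 77.
SalI cuts after the first base of each site, so after positions 15, 77.
NdeI sites (CATATG) start at positions 43, 93.
NdeI cuts after base 2 of each site, so after positions 44, 94.
Combined cut positions: 15, 44, 77, 94.
Linear molecule, 4 cuts → 5 fragments:
  1–15 → 15 bp
  16–44 → 29 bp
  45–77 → 33 bp
  78–94 → 17 bp
  95–131 → 37 bp
Sorted largest to smallest: 37, 33, 29, 17, 15 bp.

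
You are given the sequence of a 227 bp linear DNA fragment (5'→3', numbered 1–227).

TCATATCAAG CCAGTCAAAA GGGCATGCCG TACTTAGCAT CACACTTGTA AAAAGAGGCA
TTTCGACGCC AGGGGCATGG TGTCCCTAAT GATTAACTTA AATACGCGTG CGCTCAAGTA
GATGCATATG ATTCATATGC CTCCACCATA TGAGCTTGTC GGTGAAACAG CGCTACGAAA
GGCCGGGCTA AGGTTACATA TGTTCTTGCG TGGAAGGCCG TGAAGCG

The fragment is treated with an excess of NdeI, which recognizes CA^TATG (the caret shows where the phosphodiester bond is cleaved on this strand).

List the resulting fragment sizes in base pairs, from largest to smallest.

126, 50, 29, 13, 9 bp

NdeI sites (CATATG) start at positions 125, 134, 147, 197.
NdeI cuts after base 2 of each site, so after positions 126, 135, 148, 198.
Linear molecule, 4 cuts → 5 fragments:
  1–126 → 126 bp
  127–135 → 9 bp
  136–148 → 13 bp
  149–198 → 50 bp
  199–227 → 29 bp
Sorted largest to smallest: 126, 50, 29, 13, 9 bp.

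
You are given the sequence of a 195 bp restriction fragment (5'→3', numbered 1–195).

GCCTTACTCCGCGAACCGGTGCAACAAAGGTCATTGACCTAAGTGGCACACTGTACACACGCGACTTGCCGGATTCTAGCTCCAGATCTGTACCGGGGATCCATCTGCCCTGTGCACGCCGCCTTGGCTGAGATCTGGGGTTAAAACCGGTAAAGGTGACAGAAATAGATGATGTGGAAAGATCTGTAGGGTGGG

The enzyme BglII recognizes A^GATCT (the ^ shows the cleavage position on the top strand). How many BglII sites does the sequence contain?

AGATCT occurs starting at positions 84, 131, 180.
BglII cuts at 3 sites.

3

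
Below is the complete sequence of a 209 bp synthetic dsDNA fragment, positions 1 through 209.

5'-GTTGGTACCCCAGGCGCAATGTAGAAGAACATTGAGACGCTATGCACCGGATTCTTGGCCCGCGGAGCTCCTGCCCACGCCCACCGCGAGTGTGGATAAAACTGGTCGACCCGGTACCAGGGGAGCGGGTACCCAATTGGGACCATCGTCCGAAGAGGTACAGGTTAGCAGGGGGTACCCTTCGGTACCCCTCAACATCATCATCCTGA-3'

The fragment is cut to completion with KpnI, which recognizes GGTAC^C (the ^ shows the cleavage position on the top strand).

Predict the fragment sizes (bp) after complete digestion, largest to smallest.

KpnI sites (GGTACC) start at positions 4, 113, 128, 174, 184.
KpnI cuts after base 5 of each site (before the last base), so after positions 8, 117, 132, 178, 188.
Linear molecule, 5 cuts → 6 fragments:
  1–8 → 8 bp
  9–117 → 109 bp
  118–132 → 15 bp
  133–178 → 46 bp
  179–188 → 10 bp
  189–209 → 21 bp
Sorted largest to smallest: 109, 46, 21, 15, 10, 8 bp.

109, 46, 21, 15, 10, 8 bp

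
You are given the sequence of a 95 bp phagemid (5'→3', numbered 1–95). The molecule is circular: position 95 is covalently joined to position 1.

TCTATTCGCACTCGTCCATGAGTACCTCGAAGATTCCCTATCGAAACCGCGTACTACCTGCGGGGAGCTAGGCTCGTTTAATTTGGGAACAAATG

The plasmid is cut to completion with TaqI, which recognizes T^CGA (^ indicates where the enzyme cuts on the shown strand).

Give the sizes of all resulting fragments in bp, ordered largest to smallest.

TaqI sites (TCGA) start at positions 27, 41.
TaqI cuts after the first base of each site, so after positions 27, 41.
Circular molecule, 2 cuts → 2 fragments:
  28–41 → 14 bp
  42–95 then 1–27 → 54 + 27 = 81 bp
Sorted largest to smallest: 81, 14 bp.

81, 14 bp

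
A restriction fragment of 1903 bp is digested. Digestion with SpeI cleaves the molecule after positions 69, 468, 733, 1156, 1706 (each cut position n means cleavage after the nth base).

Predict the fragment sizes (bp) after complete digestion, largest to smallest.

Linear molecule, 5 cuts → 6 fragments:
  69 − 0 = 69 bp
  468 − 69 = 399 bp
  733 − 468 = 265 bp
  1156 − 733 = 423 bp
  1706 − 1156 = 550 bp
  1903 − 1706 = 197 bp
Sorted largest to smallest: 550, 423, 399, 265, 197, 69 bp.

550, 423, 399, 265, 197, 69 bp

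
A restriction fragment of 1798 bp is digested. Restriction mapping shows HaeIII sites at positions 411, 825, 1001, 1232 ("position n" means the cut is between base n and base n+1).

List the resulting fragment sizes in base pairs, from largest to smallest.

Linear molecule, 4 cuts → 5 fragments:
  411 − 0 = 411 bp
  825 − 411 = 414 bp
  1001 − 825 = 176 bp
  1232 − 1001 = 231 bp
  1798 − 1232 = 566 bp
Sorted largest to smallest: 566, 414, 411, 231, 176 bp.

566, 414, 411, 231, 176 bp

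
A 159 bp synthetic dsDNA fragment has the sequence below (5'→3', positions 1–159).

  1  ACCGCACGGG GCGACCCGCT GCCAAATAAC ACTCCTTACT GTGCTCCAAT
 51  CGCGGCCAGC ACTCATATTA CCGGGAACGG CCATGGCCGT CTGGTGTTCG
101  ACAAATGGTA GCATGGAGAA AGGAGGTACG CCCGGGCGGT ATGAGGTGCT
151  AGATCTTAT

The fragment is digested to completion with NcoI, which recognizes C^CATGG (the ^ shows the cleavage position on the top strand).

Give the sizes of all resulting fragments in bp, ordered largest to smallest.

The NcoI site (CCATGG) starts at position 81.
NcoI cuts after the first base of each site, so after position 81.
Linear molecule, 1 cut → 2 fragments:
  1–81 → 81 bp
  82–159 → 78 bp
Sorted largest to smallest: 81, 78 bp.

81, 78 bp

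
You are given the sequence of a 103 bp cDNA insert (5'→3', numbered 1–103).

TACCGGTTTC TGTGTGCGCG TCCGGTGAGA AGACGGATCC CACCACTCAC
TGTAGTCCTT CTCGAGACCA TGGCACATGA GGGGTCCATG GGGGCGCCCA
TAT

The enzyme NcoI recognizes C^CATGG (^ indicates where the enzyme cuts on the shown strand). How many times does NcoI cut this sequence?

CCATGG occurs starting at positions 68, 86.
NcoI cuts at 2 sites.

2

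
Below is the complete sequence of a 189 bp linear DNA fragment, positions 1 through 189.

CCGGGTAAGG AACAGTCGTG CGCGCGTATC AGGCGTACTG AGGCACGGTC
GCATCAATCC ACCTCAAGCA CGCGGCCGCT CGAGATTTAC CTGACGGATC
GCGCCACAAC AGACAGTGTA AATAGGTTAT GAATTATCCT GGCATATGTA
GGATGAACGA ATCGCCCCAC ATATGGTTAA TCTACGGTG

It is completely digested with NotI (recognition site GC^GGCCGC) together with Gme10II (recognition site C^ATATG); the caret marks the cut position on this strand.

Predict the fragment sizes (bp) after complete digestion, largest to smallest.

The NotI site (GCGGCCGC) starts at position 72.
NotI cuts after base 2 of each site, so after position 73.
Gme10II sites (CATATG) start at positions 143, 170.
Gme10II cuts after the first base of each site, so after positions 143, 170.
Combined cut positions: 73, 143, 170.
Linear molecule, 3 cuts → 4 fragments:
  1–73 → 73 bp
  74–143 → 70 bp
  144–170 → 27 bp
  171–189 → 19 bp
Sorted largest to smallest: 73, 70, 27, 19 bp.

73, 70, 27, 19 bp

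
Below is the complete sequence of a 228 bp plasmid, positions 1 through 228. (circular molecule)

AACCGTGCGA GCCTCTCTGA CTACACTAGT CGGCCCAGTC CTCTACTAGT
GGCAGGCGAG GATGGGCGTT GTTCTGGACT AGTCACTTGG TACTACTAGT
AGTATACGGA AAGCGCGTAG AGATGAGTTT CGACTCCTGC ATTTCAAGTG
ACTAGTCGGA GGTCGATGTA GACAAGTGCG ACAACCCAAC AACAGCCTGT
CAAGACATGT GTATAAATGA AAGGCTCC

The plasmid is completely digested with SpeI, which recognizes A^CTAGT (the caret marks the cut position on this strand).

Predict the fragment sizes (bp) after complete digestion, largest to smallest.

SpeI sites (ACTAGT) start at positions 25, 45, 78, 95, 151.
SpeI cuts after the first base of each site, so after positions 25, 45, 78, 95, 151.
Circular molecule, 5 cuts → 5 fragments:
  26–45 → 20 bp
  46–78 → 33 bp
  79–95 → 17 bp
  96–151 → 56 bp
  152–228 then 1–25 → 77 + 25 = 102 bp
Sorted largest to smallest: 102, 56, 33, 20, 17 bp.

102, 56, 33, 20, 17 bp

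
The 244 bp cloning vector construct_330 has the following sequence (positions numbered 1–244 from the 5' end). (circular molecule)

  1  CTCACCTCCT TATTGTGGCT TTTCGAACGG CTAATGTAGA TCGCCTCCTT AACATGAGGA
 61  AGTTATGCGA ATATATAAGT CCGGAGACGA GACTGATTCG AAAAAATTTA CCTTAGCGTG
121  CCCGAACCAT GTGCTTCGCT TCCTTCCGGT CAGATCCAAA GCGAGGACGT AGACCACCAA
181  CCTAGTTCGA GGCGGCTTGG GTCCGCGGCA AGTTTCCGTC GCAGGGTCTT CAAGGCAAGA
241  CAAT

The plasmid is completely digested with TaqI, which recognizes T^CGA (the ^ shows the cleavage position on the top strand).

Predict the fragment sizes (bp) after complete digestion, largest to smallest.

89, 80, 75 bp

TaqI sites (TCGA) start at positions 23, 98, 187.
TaqI cuts after the first base of each site, so after positions 23, 98, 187.
Circular molecule, 3 cuts → 3 fragments:
  24–98 → 75 bp
  99–187 → 89 bp
  188–244 then 1–23 → 57 + 23 = 80 bp
Sorted largest to smallest: 89, 80, 75 bp.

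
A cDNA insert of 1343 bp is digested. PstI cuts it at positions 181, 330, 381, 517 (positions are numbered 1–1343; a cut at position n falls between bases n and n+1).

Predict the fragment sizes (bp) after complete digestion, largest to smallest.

826, 181, 149, 136, 51 bp

Linear molecule, 4 cuts → 5 fragments:
  181 − 0 = 181 bp
  330 − 181 = 149 bp
  381 − 330 = 51 bp
  517 − 381 = 136 bp
  1343 − 517 = 826 bp
Sorted largest to smallest: 826, 181, 149, 136, 51 bp.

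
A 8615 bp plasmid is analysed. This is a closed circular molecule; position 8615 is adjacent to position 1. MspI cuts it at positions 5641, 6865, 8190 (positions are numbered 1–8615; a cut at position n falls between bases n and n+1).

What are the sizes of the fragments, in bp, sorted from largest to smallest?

6066, 1325, 1224 bp

Circular molecule, 3 cuts → 3 fragments:
  6865 − 5641 = 1224 bp
  8190 − 6865 = 1325 bp
  wrap: 8615 − 8190 + 5641 = 6066 bp
Sorted largest to smallest: 6066, 1325, 1224 bp.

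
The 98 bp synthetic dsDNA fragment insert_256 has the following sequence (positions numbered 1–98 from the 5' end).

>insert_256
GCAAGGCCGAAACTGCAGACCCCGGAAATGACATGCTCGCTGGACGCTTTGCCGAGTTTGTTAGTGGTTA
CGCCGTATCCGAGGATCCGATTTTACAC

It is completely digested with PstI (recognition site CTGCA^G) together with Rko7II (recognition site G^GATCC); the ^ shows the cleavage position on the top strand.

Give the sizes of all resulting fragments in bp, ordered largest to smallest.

The PstI site (CTGCAG) starts at position 13.
PstI cuts after base 5 of each site (before the last base), so after position 17.
The Rko7II site (GGATCC) starts at position 83.
Rko7II cuts after the first base of each site, so after position 83.
Combined cut positions: 17, 83.
Linear molecule, 2 cuts → 3 fragments:
  1–17 → 17 bp
  18–83 → 66 bp
  84–98 → 15 bp
Sorted largest to smallest: 66, 17, 15 bp.

66, 17, 15 bp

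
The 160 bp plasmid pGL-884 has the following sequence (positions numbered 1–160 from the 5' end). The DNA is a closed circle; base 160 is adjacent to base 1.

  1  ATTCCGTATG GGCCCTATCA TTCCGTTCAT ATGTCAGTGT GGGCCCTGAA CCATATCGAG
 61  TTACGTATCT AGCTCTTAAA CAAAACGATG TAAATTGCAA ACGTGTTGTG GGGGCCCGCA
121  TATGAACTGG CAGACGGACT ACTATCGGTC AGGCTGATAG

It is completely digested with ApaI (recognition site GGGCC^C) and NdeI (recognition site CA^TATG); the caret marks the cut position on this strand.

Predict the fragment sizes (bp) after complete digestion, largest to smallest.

71, 54, 16, 15, 4 bp

ApaI sites (GGGCCC) start at positions 10, 41, 112.
ApaI cuts after base 5 of each site (before the last base), so after positions 14, 45, 116.
NdeI sites (CATATG) start at positions 28, 119.
NdeI cuts after base 2 of each site, so after positions 29, 120.
Combined cut positions: 14, 29, 45, 116, 120.
Circular molecule, 5 cuts → 5 fragments:
  15–29 → 15 bp
  30–45 → 16 bp
  46–116 → 71 bp
  117–120 → 4 bp
  121–160 then 1–14 → 40 + 14 = 54 bp
Sorted largest to smallest: 71, 54, 16, 15, 4 bp.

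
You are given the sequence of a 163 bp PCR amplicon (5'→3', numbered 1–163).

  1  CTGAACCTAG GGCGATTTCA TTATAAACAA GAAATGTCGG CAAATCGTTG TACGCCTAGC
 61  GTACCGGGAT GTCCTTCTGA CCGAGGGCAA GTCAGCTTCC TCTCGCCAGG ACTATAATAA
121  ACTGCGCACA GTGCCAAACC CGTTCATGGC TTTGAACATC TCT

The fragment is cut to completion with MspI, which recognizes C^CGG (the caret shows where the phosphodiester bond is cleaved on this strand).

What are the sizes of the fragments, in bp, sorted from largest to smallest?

99, 64 bp

The MspI site (CCGG) starts at position 64.
MspI cuts after the first base of each site, so after position 64.
Linear molecule, 1 cut → 2 fragments:
  1–64 → 64 bp
  65–163 → 99 bp
Sorted largest to smallest: 99, 64 bp.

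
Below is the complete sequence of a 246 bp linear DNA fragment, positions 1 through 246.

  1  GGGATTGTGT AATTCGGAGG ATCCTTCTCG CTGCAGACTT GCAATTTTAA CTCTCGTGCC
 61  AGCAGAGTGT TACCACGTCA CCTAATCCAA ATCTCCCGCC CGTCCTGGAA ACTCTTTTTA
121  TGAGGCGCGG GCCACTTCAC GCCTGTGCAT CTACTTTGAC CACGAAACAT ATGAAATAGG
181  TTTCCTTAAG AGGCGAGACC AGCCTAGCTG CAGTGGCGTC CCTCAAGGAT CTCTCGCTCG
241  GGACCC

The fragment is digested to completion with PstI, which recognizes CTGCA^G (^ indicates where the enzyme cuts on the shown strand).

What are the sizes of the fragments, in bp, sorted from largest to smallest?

177, 35, 34 bp

PstI sites (CTGCAG) start at positions 31, 208.
PstI cuts after base 5 of each site (before the last base), so after positions 35, 212.
Linear molecule, 2 cuts → 3 fragments:
  1–35 → 35 bp
  36–212 → 177 bp
  213–246 → 34 bp
Sorted largest to smallest: 177, 35, 34 bp.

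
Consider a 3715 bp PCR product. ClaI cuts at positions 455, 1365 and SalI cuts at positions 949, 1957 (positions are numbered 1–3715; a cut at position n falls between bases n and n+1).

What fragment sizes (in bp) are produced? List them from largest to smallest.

1758, 592, 494, 455, 416 bp

Combined cut positions (sorted): 455, 949, 1365, 1957.
Linear molecule, 4 cuts → 5 fragments:
  455 − 0 = 455 bp
  949 − 455 = 494 bp
  1365 − 949 = 416 bp
  1957 − 1365 = 592 bp
  3715 − 1957 = 1758 bp
Sorted largest to smallest: 1758, 592, 494, 455, 416 bp.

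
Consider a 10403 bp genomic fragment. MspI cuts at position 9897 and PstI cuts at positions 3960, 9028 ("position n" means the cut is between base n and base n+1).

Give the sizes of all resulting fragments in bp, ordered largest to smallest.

5068, 3960, 869, 506 bp

Combined cut positions (sorted): 3960, 9028, 9897.
Linear molecule, 3 cuts → 4 fragments:
  3960 − 0 = 3960 bp
  9028 − 3960 = 5068 bp
  9897 − 9028 = 869 bp
  10403 − 9897 = 506 bp
Sorted largest to smallest: 5068, 3960, 869, 506 bp.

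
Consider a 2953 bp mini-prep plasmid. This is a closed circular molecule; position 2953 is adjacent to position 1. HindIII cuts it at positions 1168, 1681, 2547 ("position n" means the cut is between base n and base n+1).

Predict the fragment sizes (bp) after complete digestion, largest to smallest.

Circular molecule, 3 cuts → 3 fragments:
  1681 − 1168 = 513 bp
  2547 − 1681 = 866 bp
  wrap: 2953 − 2547 + 1168 = 1574 bp
Sorted largest to smallest: 1574, 866, 513 bp.

1574, 866, 513 bp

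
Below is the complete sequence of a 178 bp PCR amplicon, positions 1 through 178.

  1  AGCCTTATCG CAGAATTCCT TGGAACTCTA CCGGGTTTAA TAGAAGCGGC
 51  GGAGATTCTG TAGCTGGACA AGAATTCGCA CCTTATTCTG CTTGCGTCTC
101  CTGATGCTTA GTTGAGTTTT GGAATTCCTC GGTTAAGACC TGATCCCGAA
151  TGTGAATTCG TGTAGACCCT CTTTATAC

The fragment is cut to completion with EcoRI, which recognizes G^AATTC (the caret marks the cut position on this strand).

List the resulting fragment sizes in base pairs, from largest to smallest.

EcoRI sites (GAATTC) start at positions 13, 72, 122, 154.
EcoRI cuts after the first base of each site, so after positions 13, 72, 122, 154.
Linear molecule, 4 cuts → 5 fragments:
  1–13 → 13 bp
  14–72 → 59 bp
  73–122 → 50 bp
  123–154 → 32 bp
  155–178 → 24 bp
Sorted largest to smallest: 59, 50, 32, 24, 13 bp.

59, 50, 32, 24, 13 bp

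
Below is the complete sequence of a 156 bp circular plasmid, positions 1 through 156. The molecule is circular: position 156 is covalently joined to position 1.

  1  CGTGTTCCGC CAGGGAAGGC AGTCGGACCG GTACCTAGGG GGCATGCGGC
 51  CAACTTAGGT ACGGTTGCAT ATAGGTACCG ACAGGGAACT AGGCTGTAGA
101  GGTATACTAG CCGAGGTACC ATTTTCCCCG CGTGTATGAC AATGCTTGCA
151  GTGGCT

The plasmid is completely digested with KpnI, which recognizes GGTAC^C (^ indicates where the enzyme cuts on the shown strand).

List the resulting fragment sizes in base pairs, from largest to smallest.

71, 44, 41 bp

KpnI sites (GGTACC) start at positions 30, 74, 115.
KpnI cuts after base 5 of each site (before the last base), so after positions 34, 78, 119.
Circular molecule, 3 cuts → 3 fragments:
  35–78 → 44 bp
  79–119 → 41 bp
  120–156 then 1–34 → 37 + 34 = 71 bp
Sorted largest to smallest: 71, 44, 41 bp.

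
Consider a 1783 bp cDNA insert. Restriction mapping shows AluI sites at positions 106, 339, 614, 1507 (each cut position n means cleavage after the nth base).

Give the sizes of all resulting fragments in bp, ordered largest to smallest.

893, 276, 275, 233, 106 bp

Linear molecule, 4 cuts → 5 fragments:
  106 − 0 = 106 bp
  339 − 106 = 233 bp
  614 − 339 = 275 bp
  1507 − 614 = 893 bp
  1783 − 1507 = 276 bp
Sorted largest to smallest: 893, 276, 275, 233, 106 bp.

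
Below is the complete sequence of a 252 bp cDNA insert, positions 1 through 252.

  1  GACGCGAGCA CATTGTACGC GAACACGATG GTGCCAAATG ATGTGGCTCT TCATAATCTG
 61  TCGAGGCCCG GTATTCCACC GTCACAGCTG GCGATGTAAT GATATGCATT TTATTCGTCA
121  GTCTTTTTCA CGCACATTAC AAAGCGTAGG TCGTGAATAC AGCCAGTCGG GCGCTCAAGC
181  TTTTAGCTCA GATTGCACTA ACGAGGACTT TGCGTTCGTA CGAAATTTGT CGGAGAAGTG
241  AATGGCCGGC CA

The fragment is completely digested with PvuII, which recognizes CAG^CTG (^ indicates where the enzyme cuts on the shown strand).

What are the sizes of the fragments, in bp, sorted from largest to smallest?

165, 87 bp

The PvuII site (CAGCTG) starts at position 85.
PvuII cuts after base 3 of each site, so after position 87.
Linear molecule, 1 cut → 2 fragments:
  1–87 → 87 bp
  88–252 → 165 bp
Sorted largest to smallest: 165, 87 bp.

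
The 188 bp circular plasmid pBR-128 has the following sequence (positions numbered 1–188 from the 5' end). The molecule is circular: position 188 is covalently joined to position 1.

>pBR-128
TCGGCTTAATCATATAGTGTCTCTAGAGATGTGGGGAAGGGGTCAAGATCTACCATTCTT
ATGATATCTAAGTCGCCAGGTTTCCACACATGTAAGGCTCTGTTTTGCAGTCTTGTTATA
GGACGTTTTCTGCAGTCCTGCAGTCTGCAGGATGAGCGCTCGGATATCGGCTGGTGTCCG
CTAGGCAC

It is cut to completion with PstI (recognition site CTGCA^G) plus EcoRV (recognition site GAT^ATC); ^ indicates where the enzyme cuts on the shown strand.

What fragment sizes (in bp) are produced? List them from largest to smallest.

88, 69, 16, 8, 7 bp

PstI sites (CTGCAG) start at positions 130, 138, 145.
PstI cuts after base 5 of each site (before the last base), so after positions 134, 142, 149.
EcoRV sites (GATATC) start at positions 63, 163.
EcoRV cuts after base 3 of each site, so after positions 65, 165.
Combined cut positions: 65, 134, 142, 149, 165.
Circular molecule, 5 cuts → 5 fragments:
  66–134 → 69 bp
  135–142 → 8 bp
  143–149 → 7 bp
  150–165 → 16 bp
  166–188 then 1–65 → 23 + 65 = 88 bp
Sorted largest to smallest: 88, 69, 16, 8, 7 bp.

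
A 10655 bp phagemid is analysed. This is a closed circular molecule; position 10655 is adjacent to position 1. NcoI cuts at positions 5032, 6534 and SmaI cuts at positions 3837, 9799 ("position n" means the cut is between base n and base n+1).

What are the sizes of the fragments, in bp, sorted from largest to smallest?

Combined cut positions (sorted): 3837, 5032, 6534, 9799.
Circular molecule, 4 cuts → 4 fragments:
  5032 − 3837 = 1195 bp
  6534 − 5032 = 1502 bp
  9799 − 6534 = 3265 bp
  wrap: 10655 − 9799 + 3837 = 4693 bp
Sorted largest to smallest: 4693, 3265, 1502, 1195 bp.

4693, 3265, 1502, 1195 bp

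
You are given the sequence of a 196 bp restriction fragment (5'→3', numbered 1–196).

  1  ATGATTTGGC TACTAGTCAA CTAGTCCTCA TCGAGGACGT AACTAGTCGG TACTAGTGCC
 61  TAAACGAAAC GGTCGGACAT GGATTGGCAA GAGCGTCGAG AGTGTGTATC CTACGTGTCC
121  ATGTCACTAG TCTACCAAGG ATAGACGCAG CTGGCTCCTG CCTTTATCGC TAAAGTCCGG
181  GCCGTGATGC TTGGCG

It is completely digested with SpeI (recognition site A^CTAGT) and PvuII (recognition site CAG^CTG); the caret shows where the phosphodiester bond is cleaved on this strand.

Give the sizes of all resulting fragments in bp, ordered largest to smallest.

SpeI sites (ACTAGT) start at positions 12, 20, 42, 52, 126.
SpeI cuts after the first base of each site, so after positions 12, 20, 42, 52, 126.
The PvuII site (CAGCTG) starts at position 148.
PvuII cuts after base 3 of each site, so after position 150.
Combined cut positions: 12, 20, 42, 52, 126, 150.
Linear molecule, 6 cuts → 7 fragments:
  1–12 → 12 bp
  13–20 → 8 bp
  21–42 → 22 bp
  43–52 → 10 bp
  53–126 → 74 bp
  127–150 → 24 bp
  151–196 → 46 bp
Sorted largest to smallest: 74, 46, 24, 22, 12, 10, 8 bp.

74, 46, 24, 22, 12, 10, 8 bp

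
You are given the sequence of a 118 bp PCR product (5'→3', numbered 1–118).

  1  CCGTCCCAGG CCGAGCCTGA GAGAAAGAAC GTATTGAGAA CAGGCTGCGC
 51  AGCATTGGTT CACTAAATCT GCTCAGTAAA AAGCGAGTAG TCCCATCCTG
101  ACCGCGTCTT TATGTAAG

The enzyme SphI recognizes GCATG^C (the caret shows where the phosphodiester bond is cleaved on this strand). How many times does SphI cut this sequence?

0

No occurrence of GCATGC is present in the sequence.
SphI does not cut: 0 sites.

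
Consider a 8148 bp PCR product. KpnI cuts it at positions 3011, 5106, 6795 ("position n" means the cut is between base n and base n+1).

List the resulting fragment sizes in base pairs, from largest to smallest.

3011, 2095, 1689, 1353 bp

Linear molecule, 3 cuts → 4 fragments:
  3011 − 0 = 3011 bp
  5106 − 3011 = 2095 bp
  6795 − 5106 = 1689 bp
  8148 − 6795 = 1353 bp
Sorted largest to smallest: 3011, 2095, 1689, 1353 bp.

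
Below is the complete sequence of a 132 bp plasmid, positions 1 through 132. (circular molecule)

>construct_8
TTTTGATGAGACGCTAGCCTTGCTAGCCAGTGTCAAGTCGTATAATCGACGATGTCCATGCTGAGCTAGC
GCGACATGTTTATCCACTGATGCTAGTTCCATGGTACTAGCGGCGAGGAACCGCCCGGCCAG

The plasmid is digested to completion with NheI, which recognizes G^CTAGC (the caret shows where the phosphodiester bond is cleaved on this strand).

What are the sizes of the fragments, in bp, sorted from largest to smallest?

NheI sites (GCTAGC) start at positions 13, 22, 65.
NheI cuts after the first base of each site, so after positions 13, 22, 65.
Circular molecule, 3 cuts → 3 fragments:
  14–22 → 9 bp
  23–65 → 43 bp
  66–132 then 1–13 → 67 + 13 = 80 bp
Sorted largest to smallest: 80, 43, 9 bp.

80, 43, 9 bp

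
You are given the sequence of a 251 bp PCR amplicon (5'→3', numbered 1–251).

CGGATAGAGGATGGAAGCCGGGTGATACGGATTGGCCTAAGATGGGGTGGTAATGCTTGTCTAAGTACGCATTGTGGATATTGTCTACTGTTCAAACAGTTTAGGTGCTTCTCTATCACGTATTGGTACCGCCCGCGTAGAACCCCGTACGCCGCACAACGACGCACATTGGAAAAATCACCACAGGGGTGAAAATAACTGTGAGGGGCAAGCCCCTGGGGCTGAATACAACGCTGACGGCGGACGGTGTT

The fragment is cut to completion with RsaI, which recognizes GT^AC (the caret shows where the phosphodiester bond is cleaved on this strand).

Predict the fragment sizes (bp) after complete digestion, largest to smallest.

RsaI sites (GTAC) start at positions 65, 126, 147.
RsaI cuts after base 2 of each site, so after positions 66, 127, 148.
Linear molecule, 3 cuts → 4 fragments:
  1–66 → 66 bp
  67–127 → 61 bp
  128–148 → 21 bp
  149–251 → 103 bp
Sorted largest to smallest: 103, 66, 61, 21 bp.

103, 66, 61, 21 bp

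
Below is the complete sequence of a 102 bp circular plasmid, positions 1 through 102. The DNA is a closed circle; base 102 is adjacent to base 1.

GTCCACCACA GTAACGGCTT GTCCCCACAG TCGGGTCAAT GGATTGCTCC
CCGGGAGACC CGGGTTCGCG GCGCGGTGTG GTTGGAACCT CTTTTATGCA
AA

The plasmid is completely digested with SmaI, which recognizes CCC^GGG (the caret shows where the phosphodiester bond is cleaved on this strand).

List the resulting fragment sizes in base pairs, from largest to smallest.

93, 9 bp

SmaI sites (CCCGGG) start at positions 50, 59.
SmaI cuts after base 3 of each site, so after positions 52, 61.
Circular molecule, 2 cuts → 2 fragments:
  53–61 → 9 bp
  62–102 then 1–52 → 41 + 52 = 93 bp
Sorted largest to smallest: 93, 9 bp.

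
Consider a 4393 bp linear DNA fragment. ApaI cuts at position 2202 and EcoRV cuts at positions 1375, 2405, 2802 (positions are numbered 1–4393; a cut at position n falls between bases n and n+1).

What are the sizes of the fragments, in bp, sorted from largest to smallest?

Combined cut positions (sorted): 1375, 2202, 2405, 2802.
Linear molecule, 4 cuts → 5 fragments:
  1375 − 0 = 1375 bp
  2202 − 1375 = 827 bp
  2405 − 2202 = 203 bp
  2802 − 2405 = 397 bp
  4393 − 2802 = 1591 bp
Sorted largest to smallest: 1591, 1375, 827, 397, 203 bp.

1591, 1375, 827, 397, 203 bp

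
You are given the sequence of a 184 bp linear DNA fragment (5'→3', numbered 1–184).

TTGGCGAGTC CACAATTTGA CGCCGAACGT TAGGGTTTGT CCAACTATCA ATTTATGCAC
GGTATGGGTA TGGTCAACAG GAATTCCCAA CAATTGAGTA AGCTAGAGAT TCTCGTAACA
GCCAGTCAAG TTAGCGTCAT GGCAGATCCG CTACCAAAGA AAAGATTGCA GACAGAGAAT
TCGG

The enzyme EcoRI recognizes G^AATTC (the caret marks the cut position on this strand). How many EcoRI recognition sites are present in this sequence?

GAATTC occurs starting at positions 81, 177.
EcoRI cuts at 2 sites.

2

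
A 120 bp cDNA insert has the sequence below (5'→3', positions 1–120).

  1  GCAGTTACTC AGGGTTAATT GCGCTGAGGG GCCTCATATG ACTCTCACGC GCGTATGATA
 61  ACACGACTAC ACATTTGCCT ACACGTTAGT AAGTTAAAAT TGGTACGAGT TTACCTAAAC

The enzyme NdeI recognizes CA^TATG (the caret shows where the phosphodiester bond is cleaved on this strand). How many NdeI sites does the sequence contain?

CATATG occurs starting at position 35.
NdeI cuts at 1 site.

1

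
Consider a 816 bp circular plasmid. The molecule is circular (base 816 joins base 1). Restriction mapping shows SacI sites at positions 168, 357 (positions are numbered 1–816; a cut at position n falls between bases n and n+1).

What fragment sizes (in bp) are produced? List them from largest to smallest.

Circular molecule, 2 cuts → 2 fragments:
  357 − 168 = 189 bp
  wrap: 816 − 357 + 168 = 627 bp
Sorted largest to smallest: 627, 189 bp.

627, 189 bp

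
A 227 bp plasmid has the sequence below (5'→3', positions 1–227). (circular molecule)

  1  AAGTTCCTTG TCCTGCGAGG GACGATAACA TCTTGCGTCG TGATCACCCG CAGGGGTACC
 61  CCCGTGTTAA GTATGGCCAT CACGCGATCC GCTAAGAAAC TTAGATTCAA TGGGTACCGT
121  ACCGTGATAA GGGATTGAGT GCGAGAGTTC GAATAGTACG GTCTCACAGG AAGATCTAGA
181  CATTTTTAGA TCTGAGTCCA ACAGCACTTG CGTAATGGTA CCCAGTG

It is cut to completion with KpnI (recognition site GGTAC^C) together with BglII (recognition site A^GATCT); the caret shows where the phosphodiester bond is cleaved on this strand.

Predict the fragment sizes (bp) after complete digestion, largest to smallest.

KpnI sites (GGTACC) start at positions 55, 113, 217.
KpnI cuts after base 5 of each site (before the last base), so after positions 59, 117, 221.
BglII sites (AGATCT) start at positions 172, 188.
BglII cuts after the first base of each site, so after positions 172, 188.
Combined cut positions: 59, 117, 172, 188, 221.
Circular molecule, 5 cuts → 5 fragments:
  60–117 → 58 bp
  118–172 → 55 bp
  173–188 → 16 bp
  189–221 → 33 bp
  222–227 then 1–59 → 6 + 59 = 65 bp
Sorted largest to smallest: 65, 58, 55, 33, 16 bp.

65, 58, 55, 33, 16 bp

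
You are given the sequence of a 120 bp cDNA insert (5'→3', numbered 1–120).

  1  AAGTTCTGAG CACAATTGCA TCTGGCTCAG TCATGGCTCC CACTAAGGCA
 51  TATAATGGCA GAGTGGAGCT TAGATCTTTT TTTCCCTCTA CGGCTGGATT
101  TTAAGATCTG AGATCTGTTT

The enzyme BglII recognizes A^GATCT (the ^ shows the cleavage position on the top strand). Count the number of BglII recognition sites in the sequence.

AGATCT occurs starting at positions 72, 104, 111.
BglII cuts at 3 sites.

3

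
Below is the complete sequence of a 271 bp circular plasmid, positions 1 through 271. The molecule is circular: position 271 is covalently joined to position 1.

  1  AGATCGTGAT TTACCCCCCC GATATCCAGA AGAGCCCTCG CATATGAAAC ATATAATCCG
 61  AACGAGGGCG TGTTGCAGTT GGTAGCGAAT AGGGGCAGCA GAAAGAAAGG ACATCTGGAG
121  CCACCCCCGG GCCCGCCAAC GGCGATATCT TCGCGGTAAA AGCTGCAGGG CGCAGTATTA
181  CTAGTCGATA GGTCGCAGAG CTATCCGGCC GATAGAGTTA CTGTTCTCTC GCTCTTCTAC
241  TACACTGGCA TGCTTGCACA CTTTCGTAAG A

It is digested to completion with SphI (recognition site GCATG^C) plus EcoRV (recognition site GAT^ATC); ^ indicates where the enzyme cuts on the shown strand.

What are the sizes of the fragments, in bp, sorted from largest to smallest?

123, 106, 42 bp

The SphI site (GCATGC) starts at position 248.
SphI cuts after base 5 of each site (before the last base), so after position 252.
EcoRV sites (GATATC) start at positions 21, 144.
EcoRV cuts after base 3 of each site, so after positions 23, 146.
Combined cut positions: 23, 146, 252.
Circular molecule, 3 cuts → 3 fragments:
  24–146 → 123 bp
  147–252 → 106 bp
  253–271 then 1–23 → 19 + 23 = 42 bp
Sorted largest to smallest: 123, 106, 42 bp.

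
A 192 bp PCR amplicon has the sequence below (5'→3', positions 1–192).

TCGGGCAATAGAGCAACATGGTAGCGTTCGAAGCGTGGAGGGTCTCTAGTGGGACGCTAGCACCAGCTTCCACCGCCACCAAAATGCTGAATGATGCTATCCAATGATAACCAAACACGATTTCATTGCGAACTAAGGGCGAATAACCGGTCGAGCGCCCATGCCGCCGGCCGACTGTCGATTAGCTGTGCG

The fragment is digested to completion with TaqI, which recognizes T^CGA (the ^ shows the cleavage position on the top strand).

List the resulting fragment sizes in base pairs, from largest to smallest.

TaqI sites (TCGA) start at positions 28, 151, 178.
TaqI cuts after the first base of each site, so after positions 28, 151, 178.
Linear molecule, 3 cuts → 4 fragments:
  1–28 → 28 bp
  29–151 → 123 bp
  152–178 → 27 bp
  179–192 → 14 bp
Sorted largest to smallest: 123, 28, 27, 14 bp.

123, 28, 27, 14 bp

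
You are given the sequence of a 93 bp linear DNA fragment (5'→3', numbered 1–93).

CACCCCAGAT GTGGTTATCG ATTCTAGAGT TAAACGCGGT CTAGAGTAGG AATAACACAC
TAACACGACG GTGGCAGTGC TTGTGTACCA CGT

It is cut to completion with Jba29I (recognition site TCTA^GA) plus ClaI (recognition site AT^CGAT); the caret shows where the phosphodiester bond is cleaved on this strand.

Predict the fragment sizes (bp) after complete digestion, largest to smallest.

50, 18, 17, 8 bp

Jba29I sites (TCTAGA) start at positions 23, 40.
Jba29I cuts after base 4 of each site, so after positions 26, 43.
The ClaI site (ATCGAT) starts at position 17.
ClaI cuts after base 2 of each site, so after position 18.
Combined cut positions: 18, 26, 43.
Linear molecule, 3 cuts → 4 fragments:
  1–18 → 18 bp
  19–26 → 8 bp
  27–43 → 17 bp
  44–93 → 50 bp
Sorted largest to smallest: 50, 18, 17, 8 bp.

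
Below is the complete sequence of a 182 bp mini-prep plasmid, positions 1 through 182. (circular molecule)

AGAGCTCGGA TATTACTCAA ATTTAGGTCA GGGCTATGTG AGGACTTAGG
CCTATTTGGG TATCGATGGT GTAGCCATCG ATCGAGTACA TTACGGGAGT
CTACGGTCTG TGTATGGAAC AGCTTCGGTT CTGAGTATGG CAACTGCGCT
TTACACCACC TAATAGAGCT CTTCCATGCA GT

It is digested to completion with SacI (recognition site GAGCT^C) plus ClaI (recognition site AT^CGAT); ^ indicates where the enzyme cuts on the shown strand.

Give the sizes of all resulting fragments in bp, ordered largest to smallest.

SacI sites (GAGCTC) start at positions 2, 166.
SacI cuts after base 5 of each site (before the last base), so after positions 6, 170.
ClaI sites (ATCGAT) start at positions 62, 77.
ClaI cuts after base 2 of each site, so after positions 63, 78.
Combined cut positions: 6, 63, 78, 170.
Circular molecule, 4 cuts → 4 fragments:
  7–63 → 57 bp
  64–78 → 15 bp
  79–170 → 92 bp
  171–182 then 1–6 → 12 + 6 = 18 bp
Sorted largest to smallest: 92, 57, 18, 15 bp.

92, 57, 18, 15 bp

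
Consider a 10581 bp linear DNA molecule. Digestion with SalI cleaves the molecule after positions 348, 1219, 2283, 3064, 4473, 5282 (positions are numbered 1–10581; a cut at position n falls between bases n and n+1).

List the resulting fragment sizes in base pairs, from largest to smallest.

Linear molecule, 6 cuts → 7 fragments:
  348 − 0 = 348 bp
  1219 − 348 = 871 bp
  2283 − 1219 = 1064 bp
  3064 − 2283 = 781 bp
  4473 − 3064 = 1409 bp
  5282 − 4473 = 809 bp
  10581 − 5282 = 5299 bp
Sorted largest to smallest: 5299, 1409, 1064, 871, 809, 781, 348 bp.

5299, 1409, 1064, 871, 809, 781, 348 bp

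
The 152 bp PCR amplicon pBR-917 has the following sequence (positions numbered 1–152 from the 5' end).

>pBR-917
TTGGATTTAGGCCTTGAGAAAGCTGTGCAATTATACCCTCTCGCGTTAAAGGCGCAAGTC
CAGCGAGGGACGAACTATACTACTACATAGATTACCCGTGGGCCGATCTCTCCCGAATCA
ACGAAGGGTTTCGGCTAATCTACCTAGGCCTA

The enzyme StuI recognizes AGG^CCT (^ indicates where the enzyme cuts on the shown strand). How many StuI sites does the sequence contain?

2

AGGCCT occurs starting at positions 9, 146.
StuI cuts at 2 sites.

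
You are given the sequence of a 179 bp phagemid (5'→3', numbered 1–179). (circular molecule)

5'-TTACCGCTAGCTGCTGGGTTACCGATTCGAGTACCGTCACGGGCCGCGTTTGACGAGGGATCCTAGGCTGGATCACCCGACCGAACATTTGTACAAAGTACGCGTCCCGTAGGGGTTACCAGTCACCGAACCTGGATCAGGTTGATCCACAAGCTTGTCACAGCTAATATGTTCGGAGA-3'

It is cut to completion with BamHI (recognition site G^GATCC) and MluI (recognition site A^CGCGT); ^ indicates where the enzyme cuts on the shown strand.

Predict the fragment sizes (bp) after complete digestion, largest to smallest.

137, 42 bp

The BamHI site (GGATCC) starts at position 58.
BamHI cuts after the first base of each site, so after position 58.
The MluI site (ACGCGT) starts at position 100.
MluI cuts after the first base of each site, so after position 100.
Combined cut positions: 58, 100.
Circular molecule, 2 cuts → 2 fragments:
  59–100 → 42 bp
  101–179 then 1–58 → 79 + 58 = 137 bp
Sorted largest to smallest: 137, 42 bp.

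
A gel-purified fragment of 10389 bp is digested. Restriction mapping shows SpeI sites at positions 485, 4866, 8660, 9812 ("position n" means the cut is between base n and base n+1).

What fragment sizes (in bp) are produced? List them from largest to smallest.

4381, 3794, 1152, 577, 485 bp

Linear molecule, 4 cuts → 5 fragments:
  485 − 0 = 485 bp
  4866 − 485 = 4381 bp
  8660 − 4866 = 3794 bp
  9812 − 8660 = 1152 bp
  10389 − 9812 = 577 bp
Sorted largest to smallest: 4381, 3794, 1152, 577, 485 bp.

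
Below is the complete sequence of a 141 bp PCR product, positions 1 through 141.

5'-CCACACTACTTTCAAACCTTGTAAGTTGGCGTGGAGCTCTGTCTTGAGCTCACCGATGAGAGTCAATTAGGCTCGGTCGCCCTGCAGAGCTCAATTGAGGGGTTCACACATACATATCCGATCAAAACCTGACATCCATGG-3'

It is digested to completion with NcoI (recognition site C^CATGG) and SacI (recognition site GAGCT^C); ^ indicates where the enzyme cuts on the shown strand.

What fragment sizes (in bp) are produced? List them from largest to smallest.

The NcoI site (CCATGG) starts at position 136.
NcoI cuts after the first base of each site, so after position 136.
SacI sites (GAGCTC) start at positions 34, 46, 87.
SacI cuts after base 5 of each site (before the last base), so after positions 38, 50, 91.
Combined cut positions: 38, 50, 91, 136.
Linear molecule, 4 cuts → 5 fragments:
  1–38 → 38 bp
  39–50 → 12 bp
  51–91 → 41 bp
  92–136 → 45 bp
  137–141 → 5 bp
Sorted largest to smallest: 45, 41, 38, 12, 5 bp.

45, 41, 38, 12, 5 bp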